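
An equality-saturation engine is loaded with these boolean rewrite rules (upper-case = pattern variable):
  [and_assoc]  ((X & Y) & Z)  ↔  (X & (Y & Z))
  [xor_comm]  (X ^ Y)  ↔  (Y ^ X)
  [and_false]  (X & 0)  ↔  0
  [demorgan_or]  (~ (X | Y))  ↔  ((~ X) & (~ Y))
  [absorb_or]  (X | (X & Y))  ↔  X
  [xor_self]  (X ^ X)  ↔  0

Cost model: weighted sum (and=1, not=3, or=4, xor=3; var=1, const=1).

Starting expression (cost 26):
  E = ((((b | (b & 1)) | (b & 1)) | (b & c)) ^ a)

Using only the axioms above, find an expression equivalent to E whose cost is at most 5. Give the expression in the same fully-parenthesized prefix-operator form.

(1) (b | (b & 1))  =[absorb_or →]=  b    ⊢ (((b | (b & 1)) | (b & c)) ^ a)
(2) (b | (b & 1))  =[absorb_or →]=  b    ⊢ ((b | (b & c)) ^ a)
(3) (b | (b & c))  =[absorb_or →]=  b    ⊢ cost 5, within 5

(b ^ a)   [cost 5]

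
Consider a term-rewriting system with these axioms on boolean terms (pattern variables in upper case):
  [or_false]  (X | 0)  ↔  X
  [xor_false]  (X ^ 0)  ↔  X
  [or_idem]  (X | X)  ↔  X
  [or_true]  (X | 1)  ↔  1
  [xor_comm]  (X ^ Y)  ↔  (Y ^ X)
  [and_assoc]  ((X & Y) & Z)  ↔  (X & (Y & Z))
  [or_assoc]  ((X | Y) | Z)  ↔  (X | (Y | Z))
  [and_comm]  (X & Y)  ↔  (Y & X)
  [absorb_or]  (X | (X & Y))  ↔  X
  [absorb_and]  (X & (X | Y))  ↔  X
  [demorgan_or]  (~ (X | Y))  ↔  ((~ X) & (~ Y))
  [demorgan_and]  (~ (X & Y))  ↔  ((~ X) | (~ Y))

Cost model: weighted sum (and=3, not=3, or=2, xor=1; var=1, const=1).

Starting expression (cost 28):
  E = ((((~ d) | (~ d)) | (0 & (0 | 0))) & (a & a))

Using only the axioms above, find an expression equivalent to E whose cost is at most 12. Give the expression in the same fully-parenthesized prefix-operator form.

step 1: absorb_and (→) rewrites (0 & (0 | 0)) into 0, now ((((~ d) | (~ d)) | 0) & (a & a))
step 2: or_idem (→) rewrites ((~ d) | (~ d)) into (~ d), now (((~ d) | 0) & (a & a))
step 3: or_false (→) rewrites ((~ d) | 0) into (~ d), reaching cost 12 (bound 12)

((~ d) & (a & a))   [cost 12]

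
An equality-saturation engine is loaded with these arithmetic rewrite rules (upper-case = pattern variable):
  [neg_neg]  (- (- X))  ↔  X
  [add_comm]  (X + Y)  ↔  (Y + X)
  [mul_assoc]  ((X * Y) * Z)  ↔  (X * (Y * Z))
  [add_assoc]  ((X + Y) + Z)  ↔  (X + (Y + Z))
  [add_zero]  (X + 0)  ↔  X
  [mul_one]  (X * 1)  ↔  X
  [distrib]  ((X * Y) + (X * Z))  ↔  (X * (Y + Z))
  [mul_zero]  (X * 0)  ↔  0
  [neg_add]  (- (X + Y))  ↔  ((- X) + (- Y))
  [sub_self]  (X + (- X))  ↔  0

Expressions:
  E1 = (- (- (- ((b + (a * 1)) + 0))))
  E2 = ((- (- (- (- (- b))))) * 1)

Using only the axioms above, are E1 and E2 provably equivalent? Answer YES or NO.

Every axiom is a valid identity, so a rewrite proof would force E1 and E2 to agree under every assignment.
At a=1, b=0: E1 = -1 but E2 = 0; they differ, so no derivation exists.

NO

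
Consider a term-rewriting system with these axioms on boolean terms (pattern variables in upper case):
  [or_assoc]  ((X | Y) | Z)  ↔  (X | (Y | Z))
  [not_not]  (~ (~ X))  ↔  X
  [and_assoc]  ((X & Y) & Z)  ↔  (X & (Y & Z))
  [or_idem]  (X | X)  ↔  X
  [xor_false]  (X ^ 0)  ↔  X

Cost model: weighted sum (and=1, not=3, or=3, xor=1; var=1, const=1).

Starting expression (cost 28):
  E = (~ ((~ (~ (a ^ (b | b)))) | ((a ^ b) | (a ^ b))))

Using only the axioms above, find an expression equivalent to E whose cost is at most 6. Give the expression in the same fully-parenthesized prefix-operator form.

1. [not_not →] (~ (~ (a ^ (b | b))))  →  (a ^ (b | b));  E = (~ ((a ^ (b | b)) | ((a ^ b) | (a ^ b))))
2. [or_idem →] ((a ^ b) | (a ^ b))  →  (a ^ b);  E = (~ ((a ^ (b | b)) | (a ^ b)))
3. [or_idem →] (b | b)  →  b;  E = (~ ((a ^ b) | (a ^ b)))
4. [or_idem →] ((a ^ b) | (a ^ b))  →  (a ^ b);  cost 6 ≤ 6, done

(~ (a ^ b))   [cost 6]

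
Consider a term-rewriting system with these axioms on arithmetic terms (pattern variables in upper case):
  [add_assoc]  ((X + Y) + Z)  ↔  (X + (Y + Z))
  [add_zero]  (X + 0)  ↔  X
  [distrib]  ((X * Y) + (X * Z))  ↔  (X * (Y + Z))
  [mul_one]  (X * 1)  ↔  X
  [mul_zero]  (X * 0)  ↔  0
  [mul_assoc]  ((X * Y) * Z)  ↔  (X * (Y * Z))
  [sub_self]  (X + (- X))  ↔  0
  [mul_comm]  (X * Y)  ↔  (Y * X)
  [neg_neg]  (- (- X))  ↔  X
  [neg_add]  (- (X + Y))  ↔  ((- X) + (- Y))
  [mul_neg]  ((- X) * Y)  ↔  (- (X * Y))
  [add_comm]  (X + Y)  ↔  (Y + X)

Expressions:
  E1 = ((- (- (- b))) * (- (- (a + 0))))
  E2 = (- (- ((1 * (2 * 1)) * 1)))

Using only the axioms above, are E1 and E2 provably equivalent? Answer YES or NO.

NO

All listed rules preserve value, hence provable equivalence implies equal values everywhere; look for a separating assignment.
a=0, b=0 gives E1 ↦ 0, E2 ↦ 2; values differ ⇒ not provably equivalent.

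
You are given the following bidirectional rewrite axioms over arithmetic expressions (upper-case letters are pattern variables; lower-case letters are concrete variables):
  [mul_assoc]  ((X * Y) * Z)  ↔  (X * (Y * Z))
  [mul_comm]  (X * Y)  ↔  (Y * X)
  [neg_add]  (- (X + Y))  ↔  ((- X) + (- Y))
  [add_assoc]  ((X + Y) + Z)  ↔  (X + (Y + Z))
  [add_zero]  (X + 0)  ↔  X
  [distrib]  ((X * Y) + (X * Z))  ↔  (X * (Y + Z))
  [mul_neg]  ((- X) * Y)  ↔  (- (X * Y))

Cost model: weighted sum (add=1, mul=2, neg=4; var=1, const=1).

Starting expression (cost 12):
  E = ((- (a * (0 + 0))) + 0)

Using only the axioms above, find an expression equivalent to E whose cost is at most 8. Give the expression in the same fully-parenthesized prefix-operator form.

(- (0 * a))   [cost 8]

1. [add_zero →] (0 + 0)  →  0;  E = ((- (a * 0)) + 0)
2. [mul_comm →] (a * 0)  →  (0 * a);  E = ((- (0 * a)) + 0)
3. [add_zero →] ((- (0 * a)) + 0)  →  (- (0 * a));  cost 8 ≤ 8, done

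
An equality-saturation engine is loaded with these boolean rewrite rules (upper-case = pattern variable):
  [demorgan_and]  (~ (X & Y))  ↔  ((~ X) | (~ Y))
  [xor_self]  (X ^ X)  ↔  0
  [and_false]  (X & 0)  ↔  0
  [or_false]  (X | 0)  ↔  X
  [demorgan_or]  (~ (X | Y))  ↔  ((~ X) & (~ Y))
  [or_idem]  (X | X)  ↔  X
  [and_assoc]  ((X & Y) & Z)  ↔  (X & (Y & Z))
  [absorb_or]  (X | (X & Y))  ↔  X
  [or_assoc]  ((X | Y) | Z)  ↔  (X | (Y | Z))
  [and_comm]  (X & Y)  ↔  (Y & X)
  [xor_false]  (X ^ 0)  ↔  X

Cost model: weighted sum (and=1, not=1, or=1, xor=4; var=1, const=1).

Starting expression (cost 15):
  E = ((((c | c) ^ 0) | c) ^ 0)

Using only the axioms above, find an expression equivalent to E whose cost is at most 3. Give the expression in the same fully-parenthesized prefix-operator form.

step 1: xor_false (→) rewrites ((((c | c) ^ 0) | c) ^ 0) into (((c | c) ^ 0) | c)
step 2: xor_false (→) rewrites ((c | c) ^ 0) into (c | c), now ((c | c) | c)
step 3: or_idem (→) rewrites (c | c) into c, reaching cost 3 (bound 3)

(c | c)   [cost 3]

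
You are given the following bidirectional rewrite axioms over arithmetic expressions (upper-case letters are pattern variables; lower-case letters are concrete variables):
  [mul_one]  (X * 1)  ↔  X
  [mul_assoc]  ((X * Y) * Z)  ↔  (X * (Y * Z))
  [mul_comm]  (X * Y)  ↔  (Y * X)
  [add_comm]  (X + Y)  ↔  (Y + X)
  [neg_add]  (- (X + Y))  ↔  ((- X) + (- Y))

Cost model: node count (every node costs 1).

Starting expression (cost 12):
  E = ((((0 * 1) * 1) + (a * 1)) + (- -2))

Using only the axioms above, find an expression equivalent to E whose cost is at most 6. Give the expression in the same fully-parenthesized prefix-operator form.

((0 + a) + (- -2))   [cost 6]

1. [mul_one →] ((0 * 1) * 1)  →  (0 * 1);  E = (((0 * 1) + (a * 1)) + (- -2))
2. [mul_one →] (a * 1)  →  a;  E = (((0 * 1) + a) + (- -2))
3. [mul_one →] (0 * 1)  →  0;  cost 6 ≤ 6, done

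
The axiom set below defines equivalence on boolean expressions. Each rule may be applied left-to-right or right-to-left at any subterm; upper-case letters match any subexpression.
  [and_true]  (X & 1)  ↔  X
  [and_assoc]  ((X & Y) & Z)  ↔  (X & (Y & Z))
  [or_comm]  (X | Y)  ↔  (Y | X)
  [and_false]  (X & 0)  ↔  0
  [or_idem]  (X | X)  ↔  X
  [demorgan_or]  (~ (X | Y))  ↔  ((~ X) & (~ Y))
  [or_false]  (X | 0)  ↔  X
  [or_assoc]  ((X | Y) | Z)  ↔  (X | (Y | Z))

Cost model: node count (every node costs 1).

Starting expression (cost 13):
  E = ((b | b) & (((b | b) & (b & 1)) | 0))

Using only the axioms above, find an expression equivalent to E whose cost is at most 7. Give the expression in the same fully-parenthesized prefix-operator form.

((b | b) & (b & b))   [cost 7]

step 1: or_false (→) rewrites (((b | b) & (b & 1)) | 0) into ((b | b) & (b & 1)), now ((b | b) & ((b | b) & (b & 1)))
step 2: and_true (→) rewrites (b & 1) into b, now ((b | b) & ((b | b) & b))
step 3: or_idem (→) rewrites (b | b) into b, reaching cost 7 (bound 7)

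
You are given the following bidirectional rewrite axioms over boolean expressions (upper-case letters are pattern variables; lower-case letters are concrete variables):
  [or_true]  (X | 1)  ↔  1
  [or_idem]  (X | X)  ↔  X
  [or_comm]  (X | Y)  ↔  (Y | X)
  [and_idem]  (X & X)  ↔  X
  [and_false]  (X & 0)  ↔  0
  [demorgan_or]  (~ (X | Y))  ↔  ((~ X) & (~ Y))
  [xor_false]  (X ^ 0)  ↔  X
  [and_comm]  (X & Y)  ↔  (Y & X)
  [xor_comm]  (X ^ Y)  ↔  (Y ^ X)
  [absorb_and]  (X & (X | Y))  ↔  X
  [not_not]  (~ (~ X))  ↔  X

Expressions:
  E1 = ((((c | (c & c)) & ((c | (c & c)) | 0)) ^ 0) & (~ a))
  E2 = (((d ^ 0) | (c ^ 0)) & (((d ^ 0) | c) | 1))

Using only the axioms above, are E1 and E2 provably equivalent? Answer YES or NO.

The axioms are sound identities: if E1 ↔* E2 then E1 and E2 evaluate identically under any assignment.
Under a=0, c=0, d=1: E1 evaluates to 0, E2 to 1. Distinct ⇒ no rewrite sequence connects them.

NO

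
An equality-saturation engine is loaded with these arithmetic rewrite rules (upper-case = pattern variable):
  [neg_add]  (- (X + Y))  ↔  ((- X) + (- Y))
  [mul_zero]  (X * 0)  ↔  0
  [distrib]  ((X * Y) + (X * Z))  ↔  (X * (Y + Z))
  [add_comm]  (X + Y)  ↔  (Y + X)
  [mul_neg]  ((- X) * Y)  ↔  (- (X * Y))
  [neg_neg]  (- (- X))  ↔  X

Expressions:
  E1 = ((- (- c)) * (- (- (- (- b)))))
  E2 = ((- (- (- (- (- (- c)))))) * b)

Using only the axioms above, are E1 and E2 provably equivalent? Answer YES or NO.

YES

step 1: neg_neg (→) rewrites (- (- c)) into c, now (c * (- (- (- (- b)))))
step 2: neg_neg (→) rewrites (- (- b)) into b, now (c * (- (- b)))
step 3: neg_neg (→) rewrites (- (- b)) into b, now (c * b)
step 4: neg_neg (←) rewrites c into (- (- c)), now ((- (- c)) * b)
step 5: neg_neg (←) rewrites c into (- (- c)), now ((- (- (- (- c)))) * b)
step 6: neg_neg (←) rewrites (- (- c)) into (- (- (- (- c)))), which is E2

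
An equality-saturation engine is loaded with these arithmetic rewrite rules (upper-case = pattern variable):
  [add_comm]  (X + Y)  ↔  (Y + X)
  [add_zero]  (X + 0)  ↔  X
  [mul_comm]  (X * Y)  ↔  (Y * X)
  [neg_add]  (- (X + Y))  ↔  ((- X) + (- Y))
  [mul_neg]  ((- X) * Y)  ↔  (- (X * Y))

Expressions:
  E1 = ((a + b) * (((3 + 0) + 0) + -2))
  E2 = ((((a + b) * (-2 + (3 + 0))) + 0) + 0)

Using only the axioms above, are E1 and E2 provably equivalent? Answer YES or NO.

YES

1. [add_comm →] (((3 + 0) + 0) + -2)  →  (-2 + ((3 + 0) + 0));  E1 = ((a + b) * (-2 + ((3 + 0) + 0)))
2. [add_zero →] (3 + 0)  →  3;  E1 = ((a + b) * (-2 + (3 + 0)))
3. [add_zero →] (3 + 0)  →  3;  E1 = ((a + b) * (-2 + 3))
4. [add_zero ←] ((a + b) * (-2 + 3))  →  (((a + b) * (-2 + 3)) + 0)
5. [add_zero ←] (((a + b) * (-2 + 3)) + 0)  →  ((((a + b) * (-2 + 3)) + 0) + 0)
6. [add_zero ←] 3  →  (3 + 0);  this is E2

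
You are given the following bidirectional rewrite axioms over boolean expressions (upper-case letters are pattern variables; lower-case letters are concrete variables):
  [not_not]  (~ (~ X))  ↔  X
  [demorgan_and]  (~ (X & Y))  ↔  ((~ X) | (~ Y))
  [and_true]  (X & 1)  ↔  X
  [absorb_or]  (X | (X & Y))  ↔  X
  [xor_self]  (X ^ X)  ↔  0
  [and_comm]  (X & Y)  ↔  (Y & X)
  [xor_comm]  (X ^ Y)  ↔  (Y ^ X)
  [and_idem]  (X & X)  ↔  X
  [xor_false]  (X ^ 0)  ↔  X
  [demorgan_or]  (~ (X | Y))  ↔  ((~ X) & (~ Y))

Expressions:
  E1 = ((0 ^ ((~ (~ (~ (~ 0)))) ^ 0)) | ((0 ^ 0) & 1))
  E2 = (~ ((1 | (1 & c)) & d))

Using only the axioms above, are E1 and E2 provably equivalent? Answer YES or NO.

Every axiom is a valid identity, so a rewrite proof would force E1 and E2 to agree under every assignment.
At c=0, d=0: E1 = 0 but E2 = 1; they differ, so no derivation exists.

NO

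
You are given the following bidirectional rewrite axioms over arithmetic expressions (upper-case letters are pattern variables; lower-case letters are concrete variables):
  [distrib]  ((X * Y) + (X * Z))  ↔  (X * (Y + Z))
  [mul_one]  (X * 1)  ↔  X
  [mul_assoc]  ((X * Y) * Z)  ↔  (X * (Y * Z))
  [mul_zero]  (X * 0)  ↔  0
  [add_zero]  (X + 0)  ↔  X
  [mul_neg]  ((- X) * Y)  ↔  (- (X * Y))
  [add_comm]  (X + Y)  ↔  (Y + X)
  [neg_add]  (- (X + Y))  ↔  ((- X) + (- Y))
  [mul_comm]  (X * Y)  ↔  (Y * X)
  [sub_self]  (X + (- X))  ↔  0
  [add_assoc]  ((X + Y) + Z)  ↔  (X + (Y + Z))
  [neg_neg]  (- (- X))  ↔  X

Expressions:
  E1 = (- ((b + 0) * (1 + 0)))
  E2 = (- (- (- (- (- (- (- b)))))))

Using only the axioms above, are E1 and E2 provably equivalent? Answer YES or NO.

YES

(1) (b + 0)  =[add_zero →]=  b    ⊢ (- (b * (1 + 0)))
(2) (1 + 0)  =[add_zero →]=  1    ⊢ (- (b * 1))
(3) (b * 1)  =[mul_one →]=  b    ⊢ (- b)
(4) b  =[neg_neg ←]=  (- (- b))    ⊢ (- (- (- b)))
(5) (- (- b))  =[neg_neg ←]=  (- (- (- (- b))))    ⊢ (- (- (- (- (- b)))))
(6) (- b)  =[neg_neg ←]=  (- (- (- b)))    ⊢ E2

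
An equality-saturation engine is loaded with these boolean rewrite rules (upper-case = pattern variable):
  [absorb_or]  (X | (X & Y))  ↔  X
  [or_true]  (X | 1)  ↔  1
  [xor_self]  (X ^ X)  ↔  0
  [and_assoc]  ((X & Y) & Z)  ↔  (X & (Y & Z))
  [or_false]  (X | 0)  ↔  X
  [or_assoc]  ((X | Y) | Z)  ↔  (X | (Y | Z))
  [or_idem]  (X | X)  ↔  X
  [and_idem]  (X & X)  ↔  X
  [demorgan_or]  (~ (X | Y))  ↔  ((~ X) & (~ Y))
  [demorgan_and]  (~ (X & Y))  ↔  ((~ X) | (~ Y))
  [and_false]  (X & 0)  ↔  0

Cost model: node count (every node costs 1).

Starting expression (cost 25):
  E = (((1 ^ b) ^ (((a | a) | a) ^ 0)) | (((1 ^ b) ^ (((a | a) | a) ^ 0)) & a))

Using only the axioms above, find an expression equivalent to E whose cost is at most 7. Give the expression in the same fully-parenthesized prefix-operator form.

((1 ^ b) ^ (a ^ 0))   [cost 7]

step 1: absorb_or (→) rewrites (((1 ^ b) ^ (((a | a) | a) ^ 0)) | (((1 ^ b) ^ (((a | a) | a) ^ 0)) & a)) into ((1 ^ b) ^ (((a | a) | a) ^ 0))
step 2: or_idem (→) rewrites (a | a) into a, now ((1 ^ b) ^ ((a | a) ^ 0))
step 3: or_idem (→) rewrites (a | a) into a, reaching cost 7 (bound 7)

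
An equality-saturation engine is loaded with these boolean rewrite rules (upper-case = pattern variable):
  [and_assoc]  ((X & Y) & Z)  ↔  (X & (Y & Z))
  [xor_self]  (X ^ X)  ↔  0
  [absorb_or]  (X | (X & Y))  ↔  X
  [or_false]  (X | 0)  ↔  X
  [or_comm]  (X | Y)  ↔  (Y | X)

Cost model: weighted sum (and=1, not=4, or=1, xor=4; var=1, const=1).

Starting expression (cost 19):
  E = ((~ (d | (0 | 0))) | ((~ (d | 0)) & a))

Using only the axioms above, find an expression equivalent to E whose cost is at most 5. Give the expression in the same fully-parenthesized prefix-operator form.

(~ d)   [cost 5]

step 1: or_false (→) rewrites (0 | 0) into 0, now ((~ (d | 0)) | ((~ (d | 0)) & a))
step 2: absorb_or (→) rewrites ((~ (d | 0)) | ((~ (d | 0)) & a)) into (~ (d | 0))
step 3: or_false (→) rewrites (d | 0) into d, reaching cost 5 (bound 5)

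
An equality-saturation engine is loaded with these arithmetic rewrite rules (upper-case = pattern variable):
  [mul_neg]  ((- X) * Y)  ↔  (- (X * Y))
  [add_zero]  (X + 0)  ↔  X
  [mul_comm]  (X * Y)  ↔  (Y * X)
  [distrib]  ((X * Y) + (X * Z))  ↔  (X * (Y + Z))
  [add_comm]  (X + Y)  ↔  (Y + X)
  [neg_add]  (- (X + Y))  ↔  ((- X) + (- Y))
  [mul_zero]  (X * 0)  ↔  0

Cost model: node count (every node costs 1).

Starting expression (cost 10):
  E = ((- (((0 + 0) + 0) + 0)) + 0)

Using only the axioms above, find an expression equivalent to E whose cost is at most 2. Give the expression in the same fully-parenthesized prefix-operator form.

(- 0)   [cost 2]

step 1: add_zero (→) rewrites ((- (((0 + 0) + 0) + 0)) + 0) into (- (((0 + 0) + 0) + 0))
step 2: add_zero (→) rewrites (((0 + 0) + 0) + 0) into ((0 + 0) + 0), now (- ((0 + 0) + 0))
step 3: add_zero (→) rewrites (0 + 0) into 0, now (- (0 + 0))
step 4: add_zero (→) rewrites (0 + 0) into 0, reaching cost 2 (bound 2)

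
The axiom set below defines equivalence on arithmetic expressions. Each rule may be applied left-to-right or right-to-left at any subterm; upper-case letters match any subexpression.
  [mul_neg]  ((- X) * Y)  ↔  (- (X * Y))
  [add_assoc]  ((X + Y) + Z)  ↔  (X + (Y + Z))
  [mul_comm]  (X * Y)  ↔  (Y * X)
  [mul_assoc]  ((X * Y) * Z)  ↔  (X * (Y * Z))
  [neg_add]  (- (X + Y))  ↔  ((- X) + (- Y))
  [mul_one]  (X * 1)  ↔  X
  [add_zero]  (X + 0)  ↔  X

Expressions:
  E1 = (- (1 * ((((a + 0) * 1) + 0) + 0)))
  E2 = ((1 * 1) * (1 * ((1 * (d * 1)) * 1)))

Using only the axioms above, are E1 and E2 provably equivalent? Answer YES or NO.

NO

Every axiom is a valid identity, so a rewrite proof would force E1 and E2 to agree under every assignment.
At a=0, d=1: E1 = 0 but E2 = 1; they differ, so no derivation exists.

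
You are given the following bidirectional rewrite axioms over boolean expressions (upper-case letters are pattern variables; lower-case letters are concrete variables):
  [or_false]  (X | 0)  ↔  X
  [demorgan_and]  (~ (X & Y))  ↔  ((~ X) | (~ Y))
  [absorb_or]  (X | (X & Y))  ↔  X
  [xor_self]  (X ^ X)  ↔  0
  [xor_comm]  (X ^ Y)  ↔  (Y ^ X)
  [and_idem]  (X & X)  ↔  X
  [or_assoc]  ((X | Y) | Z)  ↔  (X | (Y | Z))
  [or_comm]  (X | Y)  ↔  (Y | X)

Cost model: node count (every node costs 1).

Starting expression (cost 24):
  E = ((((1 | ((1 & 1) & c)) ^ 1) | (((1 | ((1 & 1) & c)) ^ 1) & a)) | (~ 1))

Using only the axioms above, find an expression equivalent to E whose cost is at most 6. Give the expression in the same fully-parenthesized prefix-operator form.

(1) (((1 | ((1 & 1) & c)) ^ 1) | (((1 | ((1 & 1) & c)) ^ 1) & a))  =[absorb_or →]=  ((1 | ((1 & 1) & c)) ^ 1)    ⊢ (((1 | ((1 & 1) & c)) ^ 1) | (~ 1))
(2) (1 & 1)  =[and_idem →]=  1    ⊢ (((1 | (1 & c)) ^ 1) | (~ 1))
(3) (1 | (1 & c))  =[absorb_or →]=  1    ⊢ cost 6, within 6

((1 ^ 1) | (~ 1))   [cost 6]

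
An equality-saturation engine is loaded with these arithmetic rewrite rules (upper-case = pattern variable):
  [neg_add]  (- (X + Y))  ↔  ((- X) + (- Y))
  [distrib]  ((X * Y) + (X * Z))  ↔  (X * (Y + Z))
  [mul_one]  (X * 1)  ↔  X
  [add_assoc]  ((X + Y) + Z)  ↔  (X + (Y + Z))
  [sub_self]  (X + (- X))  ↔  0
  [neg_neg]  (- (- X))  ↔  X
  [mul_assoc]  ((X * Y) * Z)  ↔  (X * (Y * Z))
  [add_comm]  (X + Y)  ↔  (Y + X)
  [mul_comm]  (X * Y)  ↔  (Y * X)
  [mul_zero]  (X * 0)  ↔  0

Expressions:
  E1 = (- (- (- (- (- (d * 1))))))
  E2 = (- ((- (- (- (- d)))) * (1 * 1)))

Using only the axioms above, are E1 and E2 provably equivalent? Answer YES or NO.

1. [neg_neg →] (- (- (- (- (d * 1)))))  →  (- (- (d * 1)));  E1 = (- (- (- (d * 1))))
2. [mul_one →] (d * 1)  →  d;  E1 = (- (- (- d)))
3. [neg_neg →] (- (- (- d)))  →  (- d)
4. [mul_one ←] d  →  (d * 1);  E1 = (- (d * 1))
5. [neg_neg ←] d  →  (- (- d));  E1 = (- ((- (- d)) * 1))
6. [mul_one ←] 1  →  (1 * 1);  E1 = (- ((- (- d)) * (1 * 1)))
7. [neg_neg ←] d  →  (- (- d));  this is E2

YES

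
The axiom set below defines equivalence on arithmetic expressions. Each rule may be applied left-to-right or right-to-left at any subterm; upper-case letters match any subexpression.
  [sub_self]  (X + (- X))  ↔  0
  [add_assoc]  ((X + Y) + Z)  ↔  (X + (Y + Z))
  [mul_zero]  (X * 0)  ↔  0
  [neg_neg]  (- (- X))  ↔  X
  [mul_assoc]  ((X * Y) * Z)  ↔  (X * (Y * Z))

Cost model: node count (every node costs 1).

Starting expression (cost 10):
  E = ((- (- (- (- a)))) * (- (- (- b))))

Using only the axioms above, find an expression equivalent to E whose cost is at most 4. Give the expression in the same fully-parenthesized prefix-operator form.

(a * (- b))   [cost 4]

1. [neg_neg →] (- (- (- a)))  →  (- a);  E = ((- (- a)) * (- (- (- b))))
2. [neg_neg →] (- (- a))  →  a;  E = (a * (- (- (- b))))
3. [neg_neg →] (- (- (- b)))  →  (- b);  cost 4 ≤ 4, done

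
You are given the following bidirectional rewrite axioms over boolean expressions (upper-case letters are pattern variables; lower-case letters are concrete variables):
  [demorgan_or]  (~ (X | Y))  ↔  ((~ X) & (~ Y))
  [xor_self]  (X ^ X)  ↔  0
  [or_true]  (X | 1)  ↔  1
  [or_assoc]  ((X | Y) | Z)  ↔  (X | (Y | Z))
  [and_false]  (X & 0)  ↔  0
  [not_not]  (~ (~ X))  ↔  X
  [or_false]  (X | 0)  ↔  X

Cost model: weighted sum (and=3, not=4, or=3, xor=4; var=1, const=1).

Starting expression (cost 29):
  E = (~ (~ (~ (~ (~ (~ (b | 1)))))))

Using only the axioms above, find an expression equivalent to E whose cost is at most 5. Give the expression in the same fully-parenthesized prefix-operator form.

1. [not_not →] (~ (~ (~ (~ (b | 1)))))  →  (~ (~ (b | 1)));  E = (~ (~ (~ (~ (b | 1)))))
2. [not_not →] (~ (~ (~ (~ (b | 1)))))  →  (~ (~ (b | 1)))
3. [not_not →] (~ (~ (b | 1)))  →  (b | 1);  cost 5 ≤ 5, done

(b | 1)   [cost 5]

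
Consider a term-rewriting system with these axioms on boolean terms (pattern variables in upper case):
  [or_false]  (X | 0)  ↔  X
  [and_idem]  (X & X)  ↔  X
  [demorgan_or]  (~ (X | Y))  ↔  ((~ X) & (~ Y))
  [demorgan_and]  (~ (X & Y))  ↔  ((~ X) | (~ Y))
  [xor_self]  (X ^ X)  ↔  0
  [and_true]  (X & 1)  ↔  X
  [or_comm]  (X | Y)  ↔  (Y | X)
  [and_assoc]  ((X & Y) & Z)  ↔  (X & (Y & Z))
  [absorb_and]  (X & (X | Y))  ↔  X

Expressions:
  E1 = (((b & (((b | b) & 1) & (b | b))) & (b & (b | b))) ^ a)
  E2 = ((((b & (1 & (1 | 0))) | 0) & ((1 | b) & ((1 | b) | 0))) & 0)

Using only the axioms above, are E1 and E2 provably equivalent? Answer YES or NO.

All listed rules preserve value, hence provable equivalence implies equal values everywhere; look for a separating assignment.
a=0, b=1 gives E1 ↦ 1, E2 ↦ 0; values differ ⇒ not provably equivalent.

NO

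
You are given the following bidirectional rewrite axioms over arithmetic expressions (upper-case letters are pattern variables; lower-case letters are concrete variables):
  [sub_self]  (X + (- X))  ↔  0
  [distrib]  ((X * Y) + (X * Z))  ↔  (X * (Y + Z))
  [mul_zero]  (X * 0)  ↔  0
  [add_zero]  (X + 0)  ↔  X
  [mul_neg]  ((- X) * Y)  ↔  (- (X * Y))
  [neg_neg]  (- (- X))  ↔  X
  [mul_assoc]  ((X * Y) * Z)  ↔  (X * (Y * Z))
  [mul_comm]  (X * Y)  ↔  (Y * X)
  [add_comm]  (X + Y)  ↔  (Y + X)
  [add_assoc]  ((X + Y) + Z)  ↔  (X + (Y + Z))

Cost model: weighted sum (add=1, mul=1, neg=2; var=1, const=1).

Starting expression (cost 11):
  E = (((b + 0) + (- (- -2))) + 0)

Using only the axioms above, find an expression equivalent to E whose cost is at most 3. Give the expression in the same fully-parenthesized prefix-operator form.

(b + -2)   [cost 3]

step 1: neg_neg (→) rewrites (- (- -2)) into -2, now (((b + 0) + -2) + 0)
step 2: add_zero (→) rewrites (((b + 0) + -2) + 0) into ((b + 0) + -2)
step 3: add_zero (→) rewrites (b + 0) into b, reaching cost 3 (bound 3)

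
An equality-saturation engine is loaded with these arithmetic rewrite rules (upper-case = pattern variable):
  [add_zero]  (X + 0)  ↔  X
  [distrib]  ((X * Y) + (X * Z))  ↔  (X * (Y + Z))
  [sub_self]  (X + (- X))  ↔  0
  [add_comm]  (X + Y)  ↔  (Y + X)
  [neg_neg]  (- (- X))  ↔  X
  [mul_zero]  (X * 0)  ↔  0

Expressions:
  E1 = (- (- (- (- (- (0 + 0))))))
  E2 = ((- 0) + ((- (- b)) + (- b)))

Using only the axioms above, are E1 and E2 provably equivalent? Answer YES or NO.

1. [add_zero →] (0 + 0)  →  0;  E1 = (- (- (- (- (- 0)))))
2. [neg_neg →] (- (- (- (- 0))))  →  (- (- 0));  E1 = (- (- (- 0)))
3. [neg_neg →] (- (- 0))  →  0;  E1 = (- 0)
4. [add_zero ←] (- 0)  →  ((- 0) + 0)
5. [sub_self ←] 0  →  (b + (- b));  E1 = ((- 0) + (b + (- b)))
6. [neg_neg ←] b  →  (- (- b));  this is E2

YES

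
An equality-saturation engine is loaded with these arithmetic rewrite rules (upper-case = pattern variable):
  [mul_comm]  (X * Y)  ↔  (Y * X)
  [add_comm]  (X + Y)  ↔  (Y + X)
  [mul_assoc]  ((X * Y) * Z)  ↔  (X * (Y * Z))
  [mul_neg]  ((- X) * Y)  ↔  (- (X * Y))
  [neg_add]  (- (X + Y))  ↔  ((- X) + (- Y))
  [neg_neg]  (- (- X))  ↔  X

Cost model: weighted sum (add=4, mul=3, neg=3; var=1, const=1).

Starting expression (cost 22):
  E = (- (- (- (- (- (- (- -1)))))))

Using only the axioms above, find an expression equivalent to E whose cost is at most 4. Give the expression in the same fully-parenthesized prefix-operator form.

(- -1)   [cost 4]

step 1: neg_neg (→) rewrites (- (- -1)) into -1, now (- (- (- (- (- -1)))))
step 2: neg_neg (→) rewrites (- (- (- -1))) into (- -1), now (- (- (- -1)))
step 3: neg_neg (→) rewrites (- (- -1)) into -1, reaching cost 4 (bound 4)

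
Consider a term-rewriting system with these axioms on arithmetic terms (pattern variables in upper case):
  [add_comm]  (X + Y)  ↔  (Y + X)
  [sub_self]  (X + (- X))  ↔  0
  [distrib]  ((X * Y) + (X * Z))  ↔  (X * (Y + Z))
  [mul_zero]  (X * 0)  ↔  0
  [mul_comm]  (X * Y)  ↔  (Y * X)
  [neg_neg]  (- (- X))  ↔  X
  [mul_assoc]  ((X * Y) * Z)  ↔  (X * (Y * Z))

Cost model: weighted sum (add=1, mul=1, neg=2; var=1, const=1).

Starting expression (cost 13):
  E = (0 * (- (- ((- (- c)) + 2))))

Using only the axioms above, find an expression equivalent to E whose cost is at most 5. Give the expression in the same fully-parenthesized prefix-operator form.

step 1: neg_neg (→) rewrites (- (- c)) into c, now (0 * (- (- (c + 2))))
step 2: neg_neg (→) rewrites (- (- (c + 2))) into (c + 2), reaching cost 5 (bound 5)

(0 * (c + 2))   [cost 5]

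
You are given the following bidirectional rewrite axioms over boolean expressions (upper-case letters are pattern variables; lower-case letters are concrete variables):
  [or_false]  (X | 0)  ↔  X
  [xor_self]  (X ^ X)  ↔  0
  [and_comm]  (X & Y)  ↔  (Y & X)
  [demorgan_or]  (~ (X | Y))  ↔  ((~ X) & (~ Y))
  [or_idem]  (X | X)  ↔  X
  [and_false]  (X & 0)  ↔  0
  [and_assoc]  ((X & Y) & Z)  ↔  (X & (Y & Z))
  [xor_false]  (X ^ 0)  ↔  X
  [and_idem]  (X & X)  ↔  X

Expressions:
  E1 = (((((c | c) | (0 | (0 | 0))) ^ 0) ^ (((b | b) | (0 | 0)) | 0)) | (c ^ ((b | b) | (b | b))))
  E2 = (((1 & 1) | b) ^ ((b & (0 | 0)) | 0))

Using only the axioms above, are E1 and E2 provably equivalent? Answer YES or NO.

Every axiom is a valid identity, so a rewrite proof would force E1 and E2 to agree under every assignment.
At b=0, c=0: E1 = 0 but E2 = 1; they differ, so no derivation exists.

NO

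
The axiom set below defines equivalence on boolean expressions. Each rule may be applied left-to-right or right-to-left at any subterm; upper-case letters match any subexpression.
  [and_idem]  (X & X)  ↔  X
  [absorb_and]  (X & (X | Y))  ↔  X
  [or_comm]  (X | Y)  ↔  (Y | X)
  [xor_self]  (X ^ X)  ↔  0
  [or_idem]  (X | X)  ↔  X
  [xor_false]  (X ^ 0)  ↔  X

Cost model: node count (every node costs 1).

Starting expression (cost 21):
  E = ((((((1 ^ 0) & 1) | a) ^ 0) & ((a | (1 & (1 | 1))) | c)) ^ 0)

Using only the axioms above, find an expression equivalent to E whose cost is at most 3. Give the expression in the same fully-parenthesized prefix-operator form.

step 1: xor_false (→) rewrites ((((((1 ^ 0) & 1) | a) ^ 0) & ((a | (1 & (1 | 1))) | c)) ^ 0) into (((((1 ^ 0) & 1) | a) ^ 0) & ((a | (1 & (1 | 1))) | c))
step 2: or_idem (→) rewrites (1 | 1) into 1, now (((((1 ^ 0) & 1) | a) ^ 0) & ((a | (1 & 1)) | c))
step 3: or_comm (→) rewrites (a | (1 & 1)) into ((1 & 1) | a), now (((((1 ^ 0) & 1) | a) ^ 0) & (((1 & 1) | a) | c))
step 4: xor_false (→) rewrites (1 ^ 0) into 1, now ((((1 & 1) | a) ^ 0) & (((1 & 1) | a) | c))
step 5: xor_false (→) rewrites (((1 & 1) | a) ^ 0) into ((1 & 1) | a), now (((1 & 1) | a) & (((1 & 1) | a) | c))
step 6: absorb_and (→) rewrites (((1 & 1) | a) & (((1 & 1) | a) | c)) into ((1 & 1) | a)
step 7: and_idem (→) rewrites (1 & 1) into 1, reaching cost 3 (bound 3)

(1 | a)   [cost 3]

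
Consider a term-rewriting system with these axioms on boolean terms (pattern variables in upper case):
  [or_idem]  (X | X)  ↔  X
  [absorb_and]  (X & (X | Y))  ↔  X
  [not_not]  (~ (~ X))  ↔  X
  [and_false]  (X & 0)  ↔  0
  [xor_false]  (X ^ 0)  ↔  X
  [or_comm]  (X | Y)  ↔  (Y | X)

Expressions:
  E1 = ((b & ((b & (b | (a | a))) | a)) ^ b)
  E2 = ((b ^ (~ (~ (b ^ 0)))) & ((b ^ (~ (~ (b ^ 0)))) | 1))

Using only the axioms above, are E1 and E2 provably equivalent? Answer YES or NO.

YES

step 1: or_idem (→) rewrites (a | a) into a, now ((b & ((b & (b | a)) | a)) ^ b)
step 2: absorb_and (→) rewrites (b & (b | a)) into b, now ((b & (b | a)) ^ b)
step 3: absorb_and (→) rewrites (b & (b | a)) into b, now (b ^ b)
step 4: not_not (←) rewrites b into (~ (~ b)), now (b ^ (~ (~ b)))
step 5: xor_false (←) rewrites b into (b ^ 0), now (b ^ (~ (~ (b ^ 0))))
step 6: absorb_and (←) rewrites (b ^ (~ (~ (b ^ 0)))) into ((b ^ (~ (~ (b ^ 0)))) & ((b ^ (~ (~ (b ^ 0)))) | 1)), which is E2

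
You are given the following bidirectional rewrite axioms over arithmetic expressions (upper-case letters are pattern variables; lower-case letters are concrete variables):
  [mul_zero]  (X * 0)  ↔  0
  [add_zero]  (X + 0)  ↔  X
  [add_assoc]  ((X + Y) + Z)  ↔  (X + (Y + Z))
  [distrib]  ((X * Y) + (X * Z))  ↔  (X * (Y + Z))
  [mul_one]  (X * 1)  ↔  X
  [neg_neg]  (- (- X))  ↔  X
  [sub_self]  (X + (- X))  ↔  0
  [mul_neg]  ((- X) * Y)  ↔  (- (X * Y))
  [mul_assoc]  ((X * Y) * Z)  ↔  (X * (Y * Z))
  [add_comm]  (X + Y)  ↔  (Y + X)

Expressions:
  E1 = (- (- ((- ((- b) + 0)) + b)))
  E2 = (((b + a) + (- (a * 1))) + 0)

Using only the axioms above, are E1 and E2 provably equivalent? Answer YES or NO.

NO

The axioms are sound identities: if E1 ↔* E2 then E1 and E2 evaluate identically under any assignment.
Under a=0, b=1: E1 evaluates to 2, E2 to 1. Distinct ⇒ no rewrite sequence connects them.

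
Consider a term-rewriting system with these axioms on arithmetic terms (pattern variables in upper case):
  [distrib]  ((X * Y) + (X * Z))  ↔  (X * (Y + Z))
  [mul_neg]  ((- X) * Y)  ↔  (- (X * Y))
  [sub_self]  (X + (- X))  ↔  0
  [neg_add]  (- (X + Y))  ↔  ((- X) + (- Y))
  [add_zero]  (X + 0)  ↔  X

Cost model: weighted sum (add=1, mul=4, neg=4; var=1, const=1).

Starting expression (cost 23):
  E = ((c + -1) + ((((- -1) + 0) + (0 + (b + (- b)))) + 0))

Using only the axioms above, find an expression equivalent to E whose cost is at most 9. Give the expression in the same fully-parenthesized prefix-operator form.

(1) (b + (- b))  =[sub_self →]=  0    ⊢ ((c + -1) + ((((- -1) + 0) + (0 + 0)) + 0))
(2) (0 + 0)  =[add_zero →]=  0    ⊢ ((c + -1) + ((((- -1) + 0) + 0) + 0))
(3) (((- -1) + 0) + 0)  =[add_zero →]=  ((- -1) + 0)    ⊢ ((c + -1) + (((- -1) + 0) + 0))
(4) ((- -1) + 0)  =[add_zero →]=  (- -1)    ⊢ ((c + -1) + ((- -1) + 0))
(5) ((- -1) + 0)  =[add_zero →]=  (- -1)    ⊢ cost 9, within 9

((c + -1) + (- -1))   [cost 9]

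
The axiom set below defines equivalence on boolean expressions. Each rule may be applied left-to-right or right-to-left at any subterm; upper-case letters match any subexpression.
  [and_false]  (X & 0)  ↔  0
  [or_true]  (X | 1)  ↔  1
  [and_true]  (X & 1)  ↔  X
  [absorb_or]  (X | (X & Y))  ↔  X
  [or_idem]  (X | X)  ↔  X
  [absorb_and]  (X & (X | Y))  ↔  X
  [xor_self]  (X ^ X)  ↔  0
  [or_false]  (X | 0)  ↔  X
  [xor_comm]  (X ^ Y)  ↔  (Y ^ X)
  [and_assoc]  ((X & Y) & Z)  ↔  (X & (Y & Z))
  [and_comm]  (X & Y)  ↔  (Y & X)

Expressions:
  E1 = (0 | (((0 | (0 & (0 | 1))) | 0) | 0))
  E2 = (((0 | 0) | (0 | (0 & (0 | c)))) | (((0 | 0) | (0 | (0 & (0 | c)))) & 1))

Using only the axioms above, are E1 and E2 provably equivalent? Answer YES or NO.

(1) (0 & (0 | 1))  =[absorb_and →]=  0    ⊢ (0 | (((0 | 0) | 0) | 0))
(2) ((0 | 0) | 0)  =[or_false →]=  (0 | 0)    ⊢ (0 | ((0 | 0) | 0))
(3) ((0 | 0) | 0)  =[or_false →]=  (0 | 0)    ⊢ (0 | (0 | 0))
(4) (0 | 0)  =[or_idem →]=  0    ⊢ (0 | 0)
(5) (0 | 0)  =[or_idem ←]=  ((0 | 0) | (0 | 0))
(6) 0  =[absorb_and ←]=  (0 & (0 | c))    ⊢ ((0 | 0) | (0 | (0 & (0 | c))))
(7) ((0 | 0) | (0 | (0 & (0 | c))))  =[absorb_or ←]=  (((0 | 0) | (0 | (0 & (0 | c)))) | (((0 | 0) | (0 | (0 & (0 | c)))) & 1))    ⊢ E2

YES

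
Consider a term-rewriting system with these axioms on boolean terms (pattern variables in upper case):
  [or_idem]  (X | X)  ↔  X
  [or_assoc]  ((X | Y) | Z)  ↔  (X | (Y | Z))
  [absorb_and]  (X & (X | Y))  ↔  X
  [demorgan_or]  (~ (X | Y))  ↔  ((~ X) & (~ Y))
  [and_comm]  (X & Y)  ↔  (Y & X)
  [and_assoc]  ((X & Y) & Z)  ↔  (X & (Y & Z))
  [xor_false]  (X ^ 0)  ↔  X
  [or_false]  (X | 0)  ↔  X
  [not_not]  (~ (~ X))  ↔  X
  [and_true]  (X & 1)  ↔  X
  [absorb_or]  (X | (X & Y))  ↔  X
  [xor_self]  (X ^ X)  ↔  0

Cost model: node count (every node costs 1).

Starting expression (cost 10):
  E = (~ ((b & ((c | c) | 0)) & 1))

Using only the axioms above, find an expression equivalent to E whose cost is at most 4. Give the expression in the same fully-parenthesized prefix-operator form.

(~ (b & c))   [cost 4]

(1) ((b & ((c | c) | 0)) & 1)  =[and_true →]=  (b & ((c | c) | 0))    ⊢ (~ (b & ((c | c) | 0)))
(2) (c | c)  =[or_idem →]=  c    ⊢ (~ (b & (c | 0)))
(3) (c | 0)  =[or_false →]=  c    ⊢ cost 4, within 4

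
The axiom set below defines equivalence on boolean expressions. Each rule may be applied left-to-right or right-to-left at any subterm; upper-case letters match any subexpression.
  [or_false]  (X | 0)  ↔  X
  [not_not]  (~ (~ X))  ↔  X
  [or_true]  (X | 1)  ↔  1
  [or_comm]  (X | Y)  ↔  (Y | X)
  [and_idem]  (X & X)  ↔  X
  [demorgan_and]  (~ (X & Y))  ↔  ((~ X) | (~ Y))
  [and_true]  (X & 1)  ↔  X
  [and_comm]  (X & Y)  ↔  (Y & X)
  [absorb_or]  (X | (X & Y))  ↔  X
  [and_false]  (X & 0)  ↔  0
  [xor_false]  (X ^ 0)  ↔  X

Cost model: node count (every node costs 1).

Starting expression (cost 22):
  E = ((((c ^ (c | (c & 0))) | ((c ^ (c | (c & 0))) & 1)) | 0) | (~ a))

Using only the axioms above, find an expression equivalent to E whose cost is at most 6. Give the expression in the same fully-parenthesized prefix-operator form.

step 1: absorb_or (→) rewrites ((c ^ (c | (c & 0))) | ((c ^ (c | (c & 0))) & 1)) into (c ^ (c | (c & 0))), now (((c ^ (c | (c & 0))) | 0) | (~ a))
step 2: or_false (→) rewrites ((c ^ (c | (c & 0))) | 0) into (c ^ (c | (c & 0))), now ((c ^ (c | (c & 0))) | (~ a))
step 3: absorb_or (→) rewrites (c | (c & 0)) into c, reaching cost 6 (bound 6)

((c ^ c) | (~ a))   [cost 6]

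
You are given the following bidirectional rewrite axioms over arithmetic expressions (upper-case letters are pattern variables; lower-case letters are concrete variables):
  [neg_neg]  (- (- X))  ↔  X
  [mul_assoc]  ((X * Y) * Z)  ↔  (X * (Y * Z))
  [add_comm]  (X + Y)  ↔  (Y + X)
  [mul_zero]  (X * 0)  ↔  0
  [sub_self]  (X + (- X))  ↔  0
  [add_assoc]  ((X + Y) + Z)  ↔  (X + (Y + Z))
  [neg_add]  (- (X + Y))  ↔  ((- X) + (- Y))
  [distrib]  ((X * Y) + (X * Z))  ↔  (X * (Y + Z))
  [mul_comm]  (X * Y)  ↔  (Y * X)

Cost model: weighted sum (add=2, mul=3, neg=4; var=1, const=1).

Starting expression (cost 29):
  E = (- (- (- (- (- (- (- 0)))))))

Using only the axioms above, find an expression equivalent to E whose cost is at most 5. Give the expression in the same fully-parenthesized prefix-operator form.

step 1: neg_neg (→) rewrites (- (- (- (- (- 0))))) into (- (- (- 0))), now (- (- (- (- (- 0)))))
step 2: neg_neg (→) rewrites (- (- (- (- (- 0))))) into (- (- (- 0)))
step 3: neg_neg (→) rewrites (- (- (- 0))) into (- 0), reaching cost 5 (bound 5)

(- 0)   [cost 5]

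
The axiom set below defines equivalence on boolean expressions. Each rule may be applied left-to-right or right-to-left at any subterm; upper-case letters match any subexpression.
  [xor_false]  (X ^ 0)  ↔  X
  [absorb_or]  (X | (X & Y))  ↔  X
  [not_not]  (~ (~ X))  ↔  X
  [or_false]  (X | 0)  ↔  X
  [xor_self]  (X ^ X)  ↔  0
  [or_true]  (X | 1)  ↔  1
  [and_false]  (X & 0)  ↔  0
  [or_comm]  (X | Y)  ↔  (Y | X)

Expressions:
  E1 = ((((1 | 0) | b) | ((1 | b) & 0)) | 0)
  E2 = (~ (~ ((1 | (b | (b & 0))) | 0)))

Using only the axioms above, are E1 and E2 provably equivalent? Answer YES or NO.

step 1: or_false (→) rewrites (1 | 0) into 1, now (((1 | b) | ((1 | b) & 0)) | 0)
step 2: absorb_or (→) rewrites ((1 | b) | ((1 | b) & 0)) into (1 | b), now ((1 | b) | 0)
step 3: or_false (→) rewrites ((1 | b) | 0) into (1 | b)
step 4: not_not (←) rewrites (1 | b) into (~ (~ (1 | b)))
step 5: or_false (←) rewrites (1 | b) into ((1 | b) | 0), now (~ (~ ((1 | b) | 0)))
step 6: absorb_or (←) rewrites b into (b | (b & 0)), which is E2

YES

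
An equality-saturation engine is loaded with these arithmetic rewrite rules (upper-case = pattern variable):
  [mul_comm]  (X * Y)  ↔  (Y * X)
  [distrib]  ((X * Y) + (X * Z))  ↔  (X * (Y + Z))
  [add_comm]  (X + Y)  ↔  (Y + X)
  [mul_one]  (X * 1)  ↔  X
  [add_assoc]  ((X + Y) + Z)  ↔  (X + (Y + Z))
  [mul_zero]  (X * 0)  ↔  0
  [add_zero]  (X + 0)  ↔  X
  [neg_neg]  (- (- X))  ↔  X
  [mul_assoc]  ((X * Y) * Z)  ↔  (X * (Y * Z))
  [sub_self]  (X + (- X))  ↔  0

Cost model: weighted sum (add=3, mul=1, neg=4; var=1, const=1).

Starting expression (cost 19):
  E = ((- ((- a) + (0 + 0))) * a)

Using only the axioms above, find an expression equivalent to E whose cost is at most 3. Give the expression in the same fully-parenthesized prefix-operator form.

(a * a)   [cost 3]

1. [add_zero →] (0 + 0)  →  0;  E = ((- ((- a) + 0)) * a)
2. [add_zero →] ((- a) + 0)  →  (- a);  E = ((- (- a)) * a)
3. [neg_neg →] (- (- a))  →  a;  cost 3 ≤ 3, done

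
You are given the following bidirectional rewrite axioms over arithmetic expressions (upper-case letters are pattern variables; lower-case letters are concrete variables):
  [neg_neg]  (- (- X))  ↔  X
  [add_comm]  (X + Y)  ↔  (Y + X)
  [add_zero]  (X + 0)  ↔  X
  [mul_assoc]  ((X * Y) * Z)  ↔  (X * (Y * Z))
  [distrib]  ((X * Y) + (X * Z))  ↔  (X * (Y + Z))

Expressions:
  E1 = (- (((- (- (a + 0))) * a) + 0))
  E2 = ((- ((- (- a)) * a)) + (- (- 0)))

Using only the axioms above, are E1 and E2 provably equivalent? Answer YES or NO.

YES

1. [add_zero →] (a + 0)  →  a;  E1 = (- (((- (- a)) * a) + 0))
2. [add_zero →] (((- (- a)) * a) + 0)  →  ((- (- a)) * a);  E1 = (- ((- (- a)) * a))
3. [neg_neg →] (- (- a))  →  a;  E1 = (- (a * a))
4. [add_zero ←] (- (a * a))  →  ((- (a * a)) + 0)
5. [neg_neg ←] 0  →  (- (- 0));  E1 = ((- (a * a)) + (- (- 0)))
6. [neg_neg ←] a  →  (- (- a));  this is E2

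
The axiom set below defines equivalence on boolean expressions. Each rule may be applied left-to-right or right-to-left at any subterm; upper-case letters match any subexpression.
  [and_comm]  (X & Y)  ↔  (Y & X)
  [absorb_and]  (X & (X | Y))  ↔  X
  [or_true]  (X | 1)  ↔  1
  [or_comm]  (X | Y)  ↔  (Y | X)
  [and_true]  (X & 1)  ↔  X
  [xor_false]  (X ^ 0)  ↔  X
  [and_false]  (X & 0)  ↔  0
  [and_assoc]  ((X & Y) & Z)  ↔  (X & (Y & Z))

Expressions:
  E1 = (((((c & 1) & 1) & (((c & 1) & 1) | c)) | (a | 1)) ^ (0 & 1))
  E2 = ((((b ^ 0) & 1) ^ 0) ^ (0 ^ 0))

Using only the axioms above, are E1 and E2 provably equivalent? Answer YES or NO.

NO

The axioms are sound identities: if E1 ↔* E2 then E1 and E2 evaluate identically under any assignment.
Under a=0, b=0, c=0: E1 evaluates to 1, E2 to 0. Distinct ⇒ no rewrite sequence connects them.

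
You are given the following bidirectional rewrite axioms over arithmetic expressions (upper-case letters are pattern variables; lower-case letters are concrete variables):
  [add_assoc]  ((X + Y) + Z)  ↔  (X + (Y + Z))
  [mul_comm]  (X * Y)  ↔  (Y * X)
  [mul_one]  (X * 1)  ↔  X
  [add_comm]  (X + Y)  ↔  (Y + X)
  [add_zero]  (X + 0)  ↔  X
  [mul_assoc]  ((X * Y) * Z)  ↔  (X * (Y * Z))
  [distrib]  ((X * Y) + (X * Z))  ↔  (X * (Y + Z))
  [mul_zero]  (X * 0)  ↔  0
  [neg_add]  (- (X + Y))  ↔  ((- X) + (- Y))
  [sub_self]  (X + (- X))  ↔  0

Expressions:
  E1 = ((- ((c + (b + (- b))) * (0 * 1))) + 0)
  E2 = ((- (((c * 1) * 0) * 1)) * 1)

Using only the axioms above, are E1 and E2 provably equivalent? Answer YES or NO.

(1) (b + (- b))  =[sub_self →]=  0    ⊢ ((- ((c + 0) * (0 * 1))) + 0)
(2) ((- ((c + 0) * (0 * 1))) + 0)  =[add_zero →]=  (- ((c + 0) * (0 * 1)))
(3) (c + 0)  =[add_zero →]=  c    ⊢ (- (c * (0 * 1)))
(4) (0 * 1)  =[mul_one →]=  0    ⊢ (- (c * 0))
(5) c  =[mul_one ←]=  (c * 1)    ⊢ (- ((c * 1) * 0))
(6) ((c * 1) * 0)  =[mul_one ←]=  (((c * 1) * 0) * 1)    ⊢ (- (((c * 1) * 0) * 1))
(7) (- (((c * 1) * 0) * 1))  =[mul_one ←]=  ((- (((c * 1) * 0) * 1)) * 1)    ⊢ E2

YES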